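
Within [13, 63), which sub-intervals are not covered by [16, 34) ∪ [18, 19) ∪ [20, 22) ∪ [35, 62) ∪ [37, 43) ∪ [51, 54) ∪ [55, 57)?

[13, 16) ∪ [34, 35) ∪ [62, 63)

Covered (merged): [16, 34), [35, 62).
Gaps within [13, 63): [13, 16), [34, 35), [62, 63).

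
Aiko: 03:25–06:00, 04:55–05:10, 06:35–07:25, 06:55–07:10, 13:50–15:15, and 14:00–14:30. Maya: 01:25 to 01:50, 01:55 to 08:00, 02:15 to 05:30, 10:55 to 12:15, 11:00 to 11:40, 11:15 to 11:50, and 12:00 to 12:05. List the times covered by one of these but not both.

01:25–01:50, 01:55–03:25, 06:00–06:35, 07:25–08:00, 10:55–12:15, 13:50–15:15

Merge the first list: 03:25–06:00, 06:35–07:25, 13:50–15:15.
Merge the second list: 01:25–01:50, 01:55–08:00, 10:55–12:15.
A but not B: 13:50–15:15.
B but not A: 01:25–01:50, 01:55–03:25, 06:00–06:35, 07:25–08:00, 10:55–12:15.
Combining gives A △ B.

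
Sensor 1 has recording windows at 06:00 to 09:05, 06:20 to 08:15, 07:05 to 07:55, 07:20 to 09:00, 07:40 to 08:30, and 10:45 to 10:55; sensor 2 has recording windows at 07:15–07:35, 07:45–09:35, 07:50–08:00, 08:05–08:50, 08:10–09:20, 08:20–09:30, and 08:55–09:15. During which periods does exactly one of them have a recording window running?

A, merged: 06:00–09:05, 10:45–10:55.
B, merged: 07:15–07:35, 07:45–09:35.
Only in the first: 06:00–07:15, 07:35–07:45, 10:45–10:55.
Only in the second: 09:05–09:35.
Together these are the periods covered by exactly one.

06:00–07:15, 07:35–07:45, 09:05–09:35, 10:45–10:55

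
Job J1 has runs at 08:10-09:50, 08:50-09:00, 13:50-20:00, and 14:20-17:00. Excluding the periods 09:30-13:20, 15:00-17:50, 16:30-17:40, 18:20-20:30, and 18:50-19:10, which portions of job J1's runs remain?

08:10–09:30, 13:50–15:00, 17:50–18:20

A, merged: 08:10–09:50, 13:50–20:00.
B, merged: 09:30–13:20, 15:00–17:50, 18:20–20:30.
08:10–09:50 minus B → 08:10–09:30.
13:50–20:00 minus B → 13:50–15:00, 17:50–18:20.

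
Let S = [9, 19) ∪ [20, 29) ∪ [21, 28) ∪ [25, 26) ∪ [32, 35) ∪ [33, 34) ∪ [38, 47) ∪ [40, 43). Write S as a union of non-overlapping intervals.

[20, 29) is disjoint → start new block.
[21, 28) overlaps/touches [20, 29) → extend to [20, 29).
[25, 26) overlaps/touches [20, 29) → extend to [20, 29).
[32, 35) is disjoint → start new block.
[33, 34) overlaps/touches [32, 35) → extend to [32, 35).
[38, 47) is disjoint → start new block.
[40, 43) overlaps/touches [38, 47) → extend to [38, 47).

[9, 19) ∪ [20, 29) ∪ [32, 35) ∪ [38, 47)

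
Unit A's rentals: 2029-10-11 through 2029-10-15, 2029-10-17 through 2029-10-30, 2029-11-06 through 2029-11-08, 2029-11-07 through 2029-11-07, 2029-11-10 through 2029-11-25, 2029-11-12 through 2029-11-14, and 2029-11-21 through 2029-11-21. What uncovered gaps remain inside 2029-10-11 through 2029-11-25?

2029-10-16 through 2029-10-16, 2029-10-31 through 2029-11-05, 2029-11-09 through 2029-11-09

Covered (merged): 2029-10-11 through 2029-10-15, 2029-10-17 through 2029-10-30, 2029-11-06 through 2029-11-08, 2029-11-10 through 2029-11-25.
Uncovered inside 2029-10-11 through 2029-11-25: 2029-10-16 through 2029-10-16, 2029-10-31 through 2029-11-05, 2029-11-09 through 2029-11-09.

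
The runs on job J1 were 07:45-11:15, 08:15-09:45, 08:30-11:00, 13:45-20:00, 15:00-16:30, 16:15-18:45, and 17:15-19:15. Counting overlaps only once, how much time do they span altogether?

Merged: 07:45-11:15, 13:45-20:00.
Lengths: 3 h 30 min + 6 h 15 min = 9 h 45 min.

9 h 45 min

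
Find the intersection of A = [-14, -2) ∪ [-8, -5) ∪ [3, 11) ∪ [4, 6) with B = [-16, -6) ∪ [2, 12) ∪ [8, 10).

A, merged: [-14, -2), [3, 11).
B, merged: [-16, -6), [2, 12).
[-14, -2) ∩ B → [-14, -6).
[3, 11) ∩ B → [3, 11).

[-14, -6) ∪ [3, 11)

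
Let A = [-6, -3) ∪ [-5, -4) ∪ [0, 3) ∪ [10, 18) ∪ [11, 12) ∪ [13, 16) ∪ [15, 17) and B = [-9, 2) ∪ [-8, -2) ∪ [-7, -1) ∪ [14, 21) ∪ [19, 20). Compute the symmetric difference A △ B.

[-9, -6) ∪ [-3, 0) ∪ [2, 3) ∪ [10, 14) ∪ [18, 21)

A, merged: [-6, -3), [0, 3), [10, 18).
B, merged: [-9, 2), [14, 21).
Only in the first: [2, 3), [10, 14).
Only in the second: [-9, -6), [-3, 0), [18, 21).
Together these are the periods covered by exactly one.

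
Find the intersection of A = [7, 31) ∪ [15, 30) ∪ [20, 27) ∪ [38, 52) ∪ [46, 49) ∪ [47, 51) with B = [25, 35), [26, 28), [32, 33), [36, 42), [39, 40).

First set merges to [7, 31), [38, 52).
Second set merges to [25, 35), [36, 42).
[7, 31) meets the second set on [25, 31).
[38, 52) meets the second set on [38, 42).

[25, 31) ∪ [38, 42)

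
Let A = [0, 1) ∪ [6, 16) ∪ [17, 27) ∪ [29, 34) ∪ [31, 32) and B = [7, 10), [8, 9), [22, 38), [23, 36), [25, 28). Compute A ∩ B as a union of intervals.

Merge the first list: [0, 1), [6, 16), [17, 27), [29, 34).
Merge the second list: [7, 10), [22, 38).
[0, 1) meets no B interval.
[6, 16) ∩ B → [7, 10).
[17, 27) ∩ B → [22, 27).
[29, 34) ∩ B → [29, 34).

[7, 10) ∪ [22, 27) ∪ [29, 34)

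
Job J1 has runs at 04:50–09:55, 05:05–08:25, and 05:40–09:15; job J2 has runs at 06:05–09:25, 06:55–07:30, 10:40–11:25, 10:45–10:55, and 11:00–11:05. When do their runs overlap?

Merge the first list: 04:50-09:55.
Merge the second list: 06:05-09:25, 10:40-11:25.
04:50-09:55 overlaps B on 06:05-09:25.

06:05-09:25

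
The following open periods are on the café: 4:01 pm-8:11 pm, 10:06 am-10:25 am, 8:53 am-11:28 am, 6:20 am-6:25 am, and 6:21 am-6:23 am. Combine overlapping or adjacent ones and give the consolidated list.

Sort by start: 6:20 am–6:25 am, 6:21 am–6:23 am, 8:53 am–11:28 am, 10:06 am–10:25 am, 4:01 pm–8:11 pm.
6:21 am–6:23 am overlaps/touches 6:20 am–6:25 am → extend to 6:20 am–6:25 am.
8:53 am–11:28 am is disjoint → start new block.
10:06 am–10:25 am overlaps/touches 8:53 am–11:28 am → extend to 8:53 am–11:28 am.
4:01 pm–8:11 pm is disjoint → start new block.

6:20 am–6:25 am, 8:53 am–11:28 am, 4:01 pm–8:11 pm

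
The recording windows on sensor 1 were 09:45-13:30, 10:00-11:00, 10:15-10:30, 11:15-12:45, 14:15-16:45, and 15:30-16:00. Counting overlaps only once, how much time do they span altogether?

6 h 15 min

Merged: 09:45–13:30, 14:15–16:45.
Lengths: 3 h 45 min + 2 h 30 min = 6 h 15 min.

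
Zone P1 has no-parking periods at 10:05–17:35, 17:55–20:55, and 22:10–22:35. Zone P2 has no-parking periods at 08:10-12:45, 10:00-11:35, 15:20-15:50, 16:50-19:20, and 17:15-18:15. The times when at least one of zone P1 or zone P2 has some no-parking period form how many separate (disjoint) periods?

2

Second set merges to 08:10-12:45, 15:20-15:50, 16:50-19:20.
A ∪ B = 08:10-20:55, 22:10-22:35.
That is 2 disjoint pieces.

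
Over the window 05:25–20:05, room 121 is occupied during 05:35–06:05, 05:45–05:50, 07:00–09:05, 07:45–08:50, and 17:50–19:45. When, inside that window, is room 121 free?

05:25-05:35, 06:05-07:00, 09:05-17:50, 19:45-20:05

After merging, the occupied span is 05:35-06:05, 07:00-09:05, 17:50-19:45.
Uncovered inside 05:25-20:05: 05:25-05:35, 06:05-07:00, 09:05-17:50, 19:45-20:05.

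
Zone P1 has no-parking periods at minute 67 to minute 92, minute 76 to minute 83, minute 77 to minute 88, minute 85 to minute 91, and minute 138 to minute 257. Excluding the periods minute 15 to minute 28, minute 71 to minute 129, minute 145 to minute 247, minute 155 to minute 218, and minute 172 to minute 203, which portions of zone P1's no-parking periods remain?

minute 67 to minute 71, minute 138 to minute 145, minute 247 to minute 257

First set merges to minute 67 to minute 92, minute 138 to minute 257.
Second set merges to minute 15 to minute 28, minute 71 to minute 129, minute 145 to minute 247.
minute 67 to minute 92 with B removed leaves minute 67 to minute 71.
minute 138 to minute 257 with B removed leaves minute 138 to minute 145, minute 247 to minute 257.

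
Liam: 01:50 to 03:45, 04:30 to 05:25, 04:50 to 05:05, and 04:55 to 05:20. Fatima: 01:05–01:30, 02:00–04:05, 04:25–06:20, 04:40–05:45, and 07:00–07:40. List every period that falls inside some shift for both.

A, merged: 01:50–03:45, 04:30–05:25.
B, merged: 01:05–01:30, 02:00–04:05, 04:25–06:20, 07:00–07:40.
01:50–03:45 meets the second set on 02:00–03:45.
04:30–05:25 meets the second set on 04:30–05:25.

02:00–03:45, 04:30–05:25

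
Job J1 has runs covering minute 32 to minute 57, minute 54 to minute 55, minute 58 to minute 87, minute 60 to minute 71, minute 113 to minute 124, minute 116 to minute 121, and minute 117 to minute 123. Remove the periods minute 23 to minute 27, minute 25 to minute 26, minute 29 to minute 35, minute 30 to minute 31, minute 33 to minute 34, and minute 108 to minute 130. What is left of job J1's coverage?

First set merges to minute 32 to minute 57, minute 58 to minute 87, minute 113 to minute 124.
Second set merges to minute 23 to minute 27, minute 29 to minute 35, minute 108 to minute 130.
minute 32 to minute 57 \ B = minute 35 to minute 57.
minute 58 to minute 87: nothing removed.
minute 113 to minute 124: entirely removed.

minute 35 to minute 57, minute 58 to minute 87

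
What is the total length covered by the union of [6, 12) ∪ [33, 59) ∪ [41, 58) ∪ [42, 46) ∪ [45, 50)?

32

Merged: [6, 12), [33, 59).
Lengths: 6 + 26 = 32.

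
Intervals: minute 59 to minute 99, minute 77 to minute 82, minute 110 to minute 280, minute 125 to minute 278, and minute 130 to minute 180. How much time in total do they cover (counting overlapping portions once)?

210 minutes

Merged: minute 59 to minute 99, minute 110 to minute 280.
Lengths: 40 minutes + 170 minutes = 210 minutes.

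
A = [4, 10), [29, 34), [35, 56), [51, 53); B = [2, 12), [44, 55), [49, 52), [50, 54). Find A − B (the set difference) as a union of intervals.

Merge the first list: [4, 10), [29, 34), [35, 56).
Merge the second list: [2, 12), [44, 55).
[4, 10) lies entirely inside B → drops out.
[29, 34) is untouched.
[35, 56) with B removed leaves [35, 44), [55, 56).

[29, 34) ∪ [35, 44) ∪ [55, 56)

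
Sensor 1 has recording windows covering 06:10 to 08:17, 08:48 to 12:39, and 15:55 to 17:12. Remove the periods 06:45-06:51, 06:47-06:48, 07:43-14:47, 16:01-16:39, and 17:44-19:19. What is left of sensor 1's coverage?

06:10-06:45, 06:51-07:43, 15:55-16:01, 16:39-17:12

Second set merges to 06:45-06:51, 07:43-14:47, 16:01-16:39, 17:44-19:19.
06:10-08:17 minus B → 06:10-06:45, 06:51-07:43.
08:48-12:39: fully covered by B → removed.
15:55-17:12 minus B → 15:55-16:01, 16:39-17:12.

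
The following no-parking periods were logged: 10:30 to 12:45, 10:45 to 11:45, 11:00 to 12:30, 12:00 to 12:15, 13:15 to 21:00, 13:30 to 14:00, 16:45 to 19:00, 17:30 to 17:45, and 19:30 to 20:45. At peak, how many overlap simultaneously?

3

Walk the sorted start/end points keeping a running depth.
The depth first hits 3 at 11:00.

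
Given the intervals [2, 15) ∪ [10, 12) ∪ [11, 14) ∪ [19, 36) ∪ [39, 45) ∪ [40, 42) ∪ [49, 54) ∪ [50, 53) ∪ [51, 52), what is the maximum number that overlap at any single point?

At 11, 3 of the intervals are simultaneously active.
No point has more.

3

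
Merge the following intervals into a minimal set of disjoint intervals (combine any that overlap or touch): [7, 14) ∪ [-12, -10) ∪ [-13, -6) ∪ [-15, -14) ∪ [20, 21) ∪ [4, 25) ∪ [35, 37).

Sort by start: [-15, -14), [-13, -6), [-12, -10), [4, 25), [7, 14), [20, 21), [35, 37).
[-13, -6) is disjoint → start new block.
[-12, -10) overlaps/touches [-13, -6) → extend to [-13, -6).
[4, 25) is disjoint → start new block.
[7, 14) overlaps/touches [4, 25) → extend to [4, 25).
[20, 21) overlaps/touches [4, 25) → extend to [4, 25).
[35, 37) is disjoint → start new block.

[-15, -14) ∪ [-13, -6) ∪ [4, 25) ∪ [35, 37)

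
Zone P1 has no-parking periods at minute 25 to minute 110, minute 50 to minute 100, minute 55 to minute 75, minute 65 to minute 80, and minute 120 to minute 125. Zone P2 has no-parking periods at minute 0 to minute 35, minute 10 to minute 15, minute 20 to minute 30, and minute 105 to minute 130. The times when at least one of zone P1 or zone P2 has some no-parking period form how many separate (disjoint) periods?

1

First set merges to minute 25 to minute 110, minute 120 to minute 125.
Second set merges to minute 0 to minute 35, minute 105 to minute 130.
A ∪ B = minute 0 to minute 130.
That is 1 disjoint piece.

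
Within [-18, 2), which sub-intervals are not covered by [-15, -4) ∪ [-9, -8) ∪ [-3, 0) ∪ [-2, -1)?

Covered (merged): [-15, -4), [-3, 0).
Uncovered inside [-18, 2): [-18, -15), [-4, -3), [0, 2).

[-18, -15) ∪ [-4, -3) ∪ [0, 2)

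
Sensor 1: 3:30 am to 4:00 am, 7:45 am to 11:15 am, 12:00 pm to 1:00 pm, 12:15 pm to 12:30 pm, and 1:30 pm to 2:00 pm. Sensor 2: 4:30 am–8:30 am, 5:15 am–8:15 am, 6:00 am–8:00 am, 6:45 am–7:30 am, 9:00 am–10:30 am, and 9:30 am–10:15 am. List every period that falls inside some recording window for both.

First set merges to 3:30 am-4:00 am, 7:45 am-11:15 am, 12:00 pm-1:00 pm, 1:30 pm-2:00 pm.
Second set merges to 4:30 am-8:30 am, 9:00 am-10:30 am.
3:30 am-4:00 am falls entirely outside B.
7:45 am-11:15 am overlaps B on 7:45 am-8:30 am, 9:00 am-10:30 am.
12:00 pm-1:00 pm falls entirely outside B.
1:30 pm-2:00 pm falls entirely outside B.

7:45 am-8:30 am, 9:00 am-10:30 am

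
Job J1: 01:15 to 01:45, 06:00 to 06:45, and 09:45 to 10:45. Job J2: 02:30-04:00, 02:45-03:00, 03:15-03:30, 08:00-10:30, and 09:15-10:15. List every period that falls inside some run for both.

B, merged: 02:30–04:00, 08:00–10:30.
01:15–01:45 meets no B interval.
06:00–06:45 meets no B interval.
09:45–10:45 ∩ B → 09:45–10:30.

09:45–10:30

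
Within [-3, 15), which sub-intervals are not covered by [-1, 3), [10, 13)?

Covered (merged): [-1, 3), [10, 13).
Complement within [-3, 15): [-3, -1), [3, 10), [13, 15).

[-3, -1) ∪ [3, 10) ∪ [13, 15)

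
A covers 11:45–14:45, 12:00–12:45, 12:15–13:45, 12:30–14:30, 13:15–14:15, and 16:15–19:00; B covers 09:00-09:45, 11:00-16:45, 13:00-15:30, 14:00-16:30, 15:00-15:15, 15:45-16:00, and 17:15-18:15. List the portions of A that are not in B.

First set merges to 11:45-14:45, 16:15-19:00.
Second set merges to 09:00-09:45, 11:00-16:45, 17:15-18:15.
11:45-14:45: entirely removed.
16:15-19:00 \ B = 16:45-17:15, 18:15-19:00.

16:45-17:15, 18:15-19:00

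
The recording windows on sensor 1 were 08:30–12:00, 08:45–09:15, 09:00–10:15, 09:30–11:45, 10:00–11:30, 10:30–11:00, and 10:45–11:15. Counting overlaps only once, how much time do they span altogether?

3 h 30 min

Merged: 08:30-12:00.
Length: 3 h 30 min.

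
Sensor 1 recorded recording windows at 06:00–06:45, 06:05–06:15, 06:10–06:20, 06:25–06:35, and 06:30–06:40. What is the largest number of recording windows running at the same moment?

Walk the sorted start/end points keeping a running depth.
The depth first hits 3 at 06:10.

3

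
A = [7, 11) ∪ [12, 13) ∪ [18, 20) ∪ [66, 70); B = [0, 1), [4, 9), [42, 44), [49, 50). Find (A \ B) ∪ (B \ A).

[0, 1) ∪ [4, 7) ∪ [9, 11) ∪ [12, 13) ∪ [18, 20) ∪ [42, 44) ∪ [49, 50) ∪ [66, 70)

A \ B = [9, 11), [12, 13), [18, 20), [66, 70).
B \ A = [0, 1), [4, 7), [42, 44), [49, 50).
Union of the two gives the symmetric difference.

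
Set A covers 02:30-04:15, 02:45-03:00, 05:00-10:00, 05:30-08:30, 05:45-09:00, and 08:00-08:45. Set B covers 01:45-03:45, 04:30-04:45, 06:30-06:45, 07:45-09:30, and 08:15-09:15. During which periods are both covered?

02:30–03:45, 06:30–06:45, 07:45–09:30

A, merged: 02:30–04:15, 05:00–10:00.
B, merged: 01:45–03:45, 04:30–04:45, 06:30–06:45, 07:45–09:30.
02:30–04:15 ∩ B → 02:30–03:45.
05:00–10:00 ∩ B → 06:30–06:45, 07:45–09:30.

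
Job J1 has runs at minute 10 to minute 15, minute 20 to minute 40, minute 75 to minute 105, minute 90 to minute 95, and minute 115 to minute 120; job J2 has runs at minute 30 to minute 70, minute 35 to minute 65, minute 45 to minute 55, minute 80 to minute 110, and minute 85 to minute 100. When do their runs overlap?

First set merges to minute 10 to minute 15, minute 20 to minute 40, minute 75 to minute 105, minute 115 to minute 120.
Second set merges to minute 30 to minute 70, minute 80 to minute 110.
minute 10 to minute 15 falls entirely outside B.
minute 20 to minute 40 overlaps B on minute 30 to minute 40.
minute 75 to minute 105 overlaps B on minute 80 to minute 105.
minute 115 to minute 120 falls entirely outside B.

minute 30 to minute 40, minute 80 to minute 105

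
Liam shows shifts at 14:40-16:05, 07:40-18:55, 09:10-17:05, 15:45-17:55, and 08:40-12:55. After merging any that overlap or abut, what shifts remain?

Sort by start: 07:40-18:55, 08:40-12:55, 09:10-17:05, 14:40-16:05, 15:45-17:55.
08:40-12:55 overlaps/touches 07:40-18:55 → extend to 07:40-18:55.
09:10-17:05 overlaps/touches 07:40-18:55 → extend to 07:40-18:55.
14:40-16:05 overlaps/touches 07:40-18:55 → extend to 07:40-18:55.
15:45-17:55 overlaps/touches 07:40-18:55 → extend to 07:40-18:55.

07:40-18:55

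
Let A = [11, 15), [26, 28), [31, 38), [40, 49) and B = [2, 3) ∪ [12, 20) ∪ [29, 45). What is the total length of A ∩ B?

15

A ∩ B = [12, 15), [31, 38), [40, 45).
Total: 3 + 7 + 5 = 15.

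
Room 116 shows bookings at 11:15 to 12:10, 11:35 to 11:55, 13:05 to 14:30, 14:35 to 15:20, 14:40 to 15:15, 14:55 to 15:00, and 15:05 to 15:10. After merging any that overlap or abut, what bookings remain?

11:15–12:10, 13:05–14:30, 14:35–15:20

11:35–11:55 overlaps/touches 11:15–12:10 → extend to 11:15–12:10.
13:05–14:30 is disjoint → start new block.
14:35–15:20 is disjoint → start new block.
14:40–15:15 overlaps/touches 14:35–15:20 → extend to 14:35–15:20.
14:55–15:00 overlaps/touches 14:35–15:20 → extend to 14:35–15:20.
15:05–15:10 overlaps/touches 14:35–15:20 → extend to 14:35–15:20.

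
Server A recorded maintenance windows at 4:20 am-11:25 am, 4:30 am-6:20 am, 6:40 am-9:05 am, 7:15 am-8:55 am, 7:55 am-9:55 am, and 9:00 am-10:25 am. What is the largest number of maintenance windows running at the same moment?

4

Walk the sorted start/end points keeping a running depth.
The depth first hits 4 at 7:55 am.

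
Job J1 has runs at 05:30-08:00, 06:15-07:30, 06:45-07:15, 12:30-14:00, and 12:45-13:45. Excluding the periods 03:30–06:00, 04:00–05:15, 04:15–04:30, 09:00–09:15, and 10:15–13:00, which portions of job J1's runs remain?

06:00-08:00, 13:00-14:00

A, merged: 05:30-08:00, 12:30-14:00.
B, merged: 03:30-06:00, 09:00-09:15, 10:15-13:00.
05:30-08:00 with B removed leaves 06:00-08:00.
12:30-14:00 with B removed leaves 13:00-14:00.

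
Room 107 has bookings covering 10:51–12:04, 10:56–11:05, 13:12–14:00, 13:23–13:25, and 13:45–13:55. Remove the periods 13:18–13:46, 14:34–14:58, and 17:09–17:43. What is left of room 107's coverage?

10:51–12:04, 13:12–13:18, 13:46–14:00

First set merges to 10:51–12:04, 13:12–14:00.
10:51–12:04: nothing removed.
13:12–14:00 \ B = 13:12–13:18, 13:46–14:00.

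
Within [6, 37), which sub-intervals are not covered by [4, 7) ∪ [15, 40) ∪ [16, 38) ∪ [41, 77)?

[7, 15)

After merging, the occupied span is [4, 7), [15, 40), [41, 77).
Complement within [6, 37): [7, 15).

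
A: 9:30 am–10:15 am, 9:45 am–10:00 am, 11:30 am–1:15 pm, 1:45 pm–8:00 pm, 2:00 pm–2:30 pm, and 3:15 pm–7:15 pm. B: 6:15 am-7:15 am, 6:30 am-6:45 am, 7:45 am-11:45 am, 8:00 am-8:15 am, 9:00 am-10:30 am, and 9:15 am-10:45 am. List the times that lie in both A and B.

9:30 am–10:15 am, 11:30 am–11:45 am

Merge the first list: 9:30 am–10:15 am, 11:30 am–1:15 pm, 1:45 pm–8:00 pm.
Merge the second list: 6:15 am–7:15 am, 7:45 am–11:45 am.
9:30 am–10:15 am ∩ B → 9:30 am–10:15 am.
11:30 am–1:15 pm ∩ B → 11:30 am–11:45 am.
1:45 pm–8:00 pm meets no B interval.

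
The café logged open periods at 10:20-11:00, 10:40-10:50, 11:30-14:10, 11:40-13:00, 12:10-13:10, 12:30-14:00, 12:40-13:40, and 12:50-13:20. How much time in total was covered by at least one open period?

Merged: 10:20-11:00, 11:30-14:10.
Lengths: 40 min + 2 h 40 min = 3 h 20 min.

3 h 20 min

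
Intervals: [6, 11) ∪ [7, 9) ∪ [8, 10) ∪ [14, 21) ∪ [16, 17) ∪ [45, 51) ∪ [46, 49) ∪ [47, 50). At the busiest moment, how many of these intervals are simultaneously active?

3

At 8, 3 of the intervals are simultaneously active.
No point has more.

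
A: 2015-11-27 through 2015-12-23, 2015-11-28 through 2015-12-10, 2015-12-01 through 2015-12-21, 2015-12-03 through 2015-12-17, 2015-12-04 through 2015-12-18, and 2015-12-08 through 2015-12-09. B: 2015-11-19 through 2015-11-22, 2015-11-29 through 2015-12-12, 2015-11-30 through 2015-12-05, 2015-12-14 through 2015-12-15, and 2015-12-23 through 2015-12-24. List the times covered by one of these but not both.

A, merged: 2015-11-27 through 2015-12-23.
B, merged: 2015-11-19 through 2015-11-22, 2015-11-29 through 2015-12-12, 2015-12-14 through 2015-12-15, 2015-12-23 through 2015-12-24.
A but not B: 2015-11-27 through 2015-11-28, 2015-12-13 through 2015-12-13, 2015-12-16 through 2015-12-22.
B but not A: 2015-11-19 through 2015-11-22, 2015-12-24 through 2015-12-24.
Combining gives A △ B.

2015-11-19 through 2015-11-22, 2015-11-27 through 2015-11-28, 2015-12-13 through 2015-12-13, 2015-12-16 through 2015-12-22, 2015-12-24 through 2015-12-24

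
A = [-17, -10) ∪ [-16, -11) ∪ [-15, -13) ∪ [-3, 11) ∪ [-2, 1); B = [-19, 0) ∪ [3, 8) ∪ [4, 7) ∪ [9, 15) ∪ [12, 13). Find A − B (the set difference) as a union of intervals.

Merge the first list: [-17, -10), [-3, 11).
Merge the second list: [-19, 0), [3, 8), [9, 15).
[-17, -10): fully covered by B → removed.
[-3, 11) minus B → [0, 3), [8, 9).

[0, 3) ∪ [8, 9)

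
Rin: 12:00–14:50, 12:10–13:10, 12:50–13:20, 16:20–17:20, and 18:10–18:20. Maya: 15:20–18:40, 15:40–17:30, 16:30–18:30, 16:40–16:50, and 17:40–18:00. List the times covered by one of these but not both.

12:00–14:50, 15:20–16:20, 17:20–18:10, 18:20–18:40

First set merges to 12:00–14:50, 16:20–17:20, 18:10–18:20.
Second set merges to 15:20–18:40.
Only in the first: 12:00–14:50.
Only in the second: 15:20–16:20, 17:20–18:10, 18:20–18:40.
Together these are the periods covered by exactly one.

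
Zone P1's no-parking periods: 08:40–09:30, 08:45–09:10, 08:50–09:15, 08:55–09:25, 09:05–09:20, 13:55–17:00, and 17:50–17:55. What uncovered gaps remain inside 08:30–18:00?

08:30–08:40, 09:30–13:55, 17:00–17:50, 17:55–18:00

The merged coverage is 08:40–09:30, 13:55–17:00, 17:50–17:55.
Complement within 08:30–18:00: 08:30–08:40, 09:30–13:55, 17:00–17:50, 17:55–18:00.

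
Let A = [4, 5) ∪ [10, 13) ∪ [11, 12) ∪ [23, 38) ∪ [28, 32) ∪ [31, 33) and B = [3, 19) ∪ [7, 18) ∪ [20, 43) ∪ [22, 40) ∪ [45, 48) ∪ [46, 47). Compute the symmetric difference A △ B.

[3, 4) ∪ [5, 10) ∪ [13, 19) ∪ [20, 23) ∪ [38, 43) ∪ [45, 48)

First set merges to [4, 5), [10, 13), [23, 38).
Second set merges to [3, 19), [20, 43), [45, 48).
Only in the first: none.
Only in the second: [3, 4), [5, 10), [13, 19), [20, 23), [38, 43), [45, 48).
Together these are the periods covered by exactly one.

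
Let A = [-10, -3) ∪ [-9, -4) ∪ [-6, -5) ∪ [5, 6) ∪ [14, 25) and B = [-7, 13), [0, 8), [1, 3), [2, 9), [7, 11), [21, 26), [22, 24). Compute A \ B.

First set merges to [-10, -3), [5, 6), [14, 25).
Second set merges to [-7, 13), [21, 26).
[-10, -3) \ B = [-10, -7).
[5, 6): entirely removed.
[14, 25) \ B = [14, 21).

[-10, -7) ∪ [14, 21)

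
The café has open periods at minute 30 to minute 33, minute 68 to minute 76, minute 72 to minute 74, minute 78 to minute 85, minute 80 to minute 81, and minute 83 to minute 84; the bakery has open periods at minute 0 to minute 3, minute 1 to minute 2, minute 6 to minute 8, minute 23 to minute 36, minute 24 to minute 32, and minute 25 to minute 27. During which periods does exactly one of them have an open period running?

First set merges to minute 30 to minute 33, minute 68 to minute 76, minute 78 to minute 85.
Second set merges to minute 0 to minute 3, minute 6 to minute 8, minute 23 to minute 36.
A but not B: minute 68 to minute 76, minute 78 to minute 85.
B but not A: minute 0 to minute 3, minute 6 to minute 8, minute 23 to minute 30, minute 33 to minute 36.
Combining gives A △ B.

minute 0 to minute 3, minute 6 to minute 8, minute 23 to minute 30, minute 33 to minute 36, minute 68 to minute 76, minute 78 to minute 85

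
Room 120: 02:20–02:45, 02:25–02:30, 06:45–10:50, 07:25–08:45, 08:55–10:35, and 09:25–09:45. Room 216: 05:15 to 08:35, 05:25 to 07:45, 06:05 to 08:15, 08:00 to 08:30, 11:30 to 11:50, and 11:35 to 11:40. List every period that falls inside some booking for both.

First set merges to 02:20-02:45, 06:45-10:50.
Second set merges to 05:15-08:35, 11:30-11:50.
02:20-02:45 falls entirely outside B.
06:45-10:50 overlaps B on 06:45-08:35.

06:45-08:35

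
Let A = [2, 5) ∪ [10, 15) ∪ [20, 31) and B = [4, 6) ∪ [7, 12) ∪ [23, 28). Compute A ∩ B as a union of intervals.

[2, 5) meets the second set on [4, 5).
[10, 15) meets the second set on [10, 12).
[20, 31) meets the second set on [23, 28).

[4, 5) ∪ [10, 12) ∪ [23, 28)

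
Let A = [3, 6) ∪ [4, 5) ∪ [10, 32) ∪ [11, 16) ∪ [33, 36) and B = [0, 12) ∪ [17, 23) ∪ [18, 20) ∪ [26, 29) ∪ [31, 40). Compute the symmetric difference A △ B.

[0, 3) ∪ [6, 10) ∪ [12, 17) ∪ [23, 26) ∪ [29, 31) ∪ [32, 33) ∪ [36, 40)

First set merges to [3, 6), [10, 32), [33, 36).
Second set merges to [0, 12), [17, 23), [26, 29), [31, 40).
A but not B: [12, 17), [23, 26), [29, 31).
B but not A: [0, 3), [6, 10), [32, 33), [36, 40).
Combining gives A △ B.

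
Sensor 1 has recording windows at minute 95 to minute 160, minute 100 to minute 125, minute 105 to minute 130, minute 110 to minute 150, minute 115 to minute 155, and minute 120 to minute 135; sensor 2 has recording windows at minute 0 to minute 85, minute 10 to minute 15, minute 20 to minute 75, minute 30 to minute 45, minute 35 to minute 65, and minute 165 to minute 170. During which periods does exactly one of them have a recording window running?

First set merges to minute 95 to minute 160.
Second set merges to minute 0 to minute 85, minute 165 to minute 170.
Only in the first: minute 95 to minute 160.
Only in the second: minute 0 to minute 85, minute 165 to minute 170.
Together these are the periods covered by exactly one.

minute 0 to minute 85, minute 95 to minute 160, minute 165 to minute 170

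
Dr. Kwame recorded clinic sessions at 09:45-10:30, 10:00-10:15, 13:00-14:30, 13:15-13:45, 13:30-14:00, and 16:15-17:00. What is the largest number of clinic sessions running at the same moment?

Walk the sorted start/end points keeping a running depth.
The depth first hits 3 at 13:30.

3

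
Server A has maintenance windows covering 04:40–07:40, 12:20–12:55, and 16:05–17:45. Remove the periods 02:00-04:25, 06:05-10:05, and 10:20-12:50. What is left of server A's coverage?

04:40–06:05, 12:50–12:55, 16:05–17:45

04:40–07:40 with B removed leaves 04:40–06:05.
12:20–12:55 with B removed leaves 12:50–12:55.
16:05–17:45 is untouched.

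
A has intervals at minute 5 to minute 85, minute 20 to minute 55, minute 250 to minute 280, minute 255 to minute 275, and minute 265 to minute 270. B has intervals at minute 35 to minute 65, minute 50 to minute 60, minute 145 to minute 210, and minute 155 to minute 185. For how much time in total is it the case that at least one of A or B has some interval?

First set merges to minute 5 to minute 85, minute 250 to minute 280.
Second set merges to minute 35 to minute 65, minute 145 to minute 210.
A ∪ B = minute 5 to minute 85, minute 145 to minute 210, minute 250 to minute 280.
Total: 80 minutes + 65 minutes + 30 minutes = 175 minutes.

175 minutes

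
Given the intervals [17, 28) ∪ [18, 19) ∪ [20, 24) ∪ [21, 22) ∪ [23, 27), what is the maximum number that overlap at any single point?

3

Sweep endpoints in order; track running count of active intervals.
Peak of 3 reached at 21.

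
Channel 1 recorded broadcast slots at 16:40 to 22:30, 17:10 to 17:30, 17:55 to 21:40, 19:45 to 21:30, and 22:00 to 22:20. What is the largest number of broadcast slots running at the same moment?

3

Walk the sorted start/end points keeping a running depth.
The depth first hits 3 at 19:45.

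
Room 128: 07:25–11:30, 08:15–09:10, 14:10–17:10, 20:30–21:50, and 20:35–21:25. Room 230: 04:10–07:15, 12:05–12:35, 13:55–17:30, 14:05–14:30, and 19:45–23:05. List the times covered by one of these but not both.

04:10–07:15, 07:25–11:30, 12:05–12:35, 13:55–14:10, 17:10–17:30, 19:45–20:30, 21:50–23:05

Merge the first list: 07:25–11:30, 14:10–17:10, 20:30–21:50.
Merge the second list: 04:10–07:15, 12:05–12:35, 13:55–17:30, 19:45–23:05.
A but not B: 07:25–11:30.
B but not A: 04:10–07:15, 12:05–12:35, 13:55–14:10, 17:10–17:30, 19:45–20:30, 21:50–23:05.
Combining gives A △ B.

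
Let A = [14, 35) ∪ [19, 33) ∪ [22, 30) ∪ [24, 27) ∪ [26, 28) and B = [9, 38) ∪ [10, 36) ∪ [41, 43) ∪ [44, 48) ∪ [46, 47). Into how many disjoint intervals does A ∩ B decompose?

1

Merge the first list: [14, 35).
Merge the second list: [9, 38), [41, 43), [44, 48).
A ∩ B = [14, 35).
That is 1 disjoint piece.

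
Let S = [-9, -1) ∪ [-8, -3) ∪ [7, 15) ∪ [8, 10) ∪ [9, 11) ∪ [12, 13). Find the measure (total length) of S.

Merged: [-9, -1), [7, 15).
Lengths: 8 + 8 = 16.

16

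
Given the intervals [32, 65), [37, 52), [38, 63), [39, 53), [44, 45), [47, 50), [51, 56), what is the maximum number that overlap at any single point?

Walk the sorted start/end points keeping a running depth.
The depth first hits 5 at 44.

5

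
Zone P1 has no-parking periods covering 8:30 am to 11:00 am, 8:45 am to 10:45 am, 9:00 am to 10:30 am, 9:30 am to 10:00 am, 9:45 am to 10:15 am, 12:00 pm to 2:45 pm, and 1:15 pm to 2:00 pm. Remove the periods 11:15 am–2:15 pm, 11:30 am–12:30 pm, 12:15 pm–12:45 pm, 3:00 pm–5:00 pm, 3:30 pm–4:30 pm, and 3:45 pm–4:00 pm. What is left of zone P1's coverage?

A, merged: 8:30 am–11:00 am, 12:00 pm–2:45 pm.
B, merged: 11:15 am–2:15 pm, 3:00 pm–5:00 pm.
8:30 am–11:00 am: nothing removed.
12:00 pm–2:45 pm \ B = 2:15 pm–2:45 pm.

8:30 am–11:00 am, 2:15 pm–2:45 pm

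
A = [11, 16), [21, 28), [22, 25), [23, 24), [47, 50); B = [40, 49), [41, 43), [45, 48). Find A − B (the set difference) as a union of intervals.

[11, 16) ∪ [21, 28) ∪ [49, 50)

First set merges to [11, 16), [21, 28), [47, 50).
Second set merges to [40, 49).
[11, 16): no B overlap → unchanged.
[21, 28): no B overlap → unchanged.
[47, 50) minus B → [49, 50).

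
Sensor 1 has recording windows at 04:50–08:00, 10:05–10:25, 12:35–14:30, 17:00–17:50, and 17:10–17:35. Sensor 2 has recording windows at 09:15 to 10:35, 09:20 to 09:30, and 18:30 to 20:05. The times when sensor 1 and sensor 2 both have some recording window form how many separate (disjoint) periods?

1

Merge the first list: 04:50–08:00, 10:05–10:25, 12:35–14:30, 17:00–17:50.
Merge the second list: 09:15–10:35, 18:30–20:05.
A ∩ B = 10:05–10:25.
That is 1 disjoint piece.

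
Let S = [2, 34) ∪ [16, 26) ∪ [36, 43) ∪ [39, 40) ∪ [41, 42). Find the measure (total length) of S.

39

Merged: [2, 34), [36, 43).
Lengths: 32 + 7 = 39.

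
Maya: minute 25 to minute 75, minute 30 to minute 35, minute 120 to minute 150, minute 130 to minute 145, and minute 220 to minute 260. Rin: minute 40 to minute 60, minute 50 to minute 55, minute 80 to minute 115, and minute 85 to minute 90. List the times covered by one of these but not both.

First set merges to minute 25 to minute 75, minute 120 to minute 150, minute 220 to minute 260.
Second set merges to minute 40 to minute 60, minute 80 to minute 115.
A but not B: minute 25 to minute 40, minute 60 to minute 75, minute 120 to minute 150, minute 220 to minute 260.
B but not A: minute 80 to minute 115.
Combining gives A △ B.

minute 25 to minute 40, minute 60 to minute 75, minute 80 to minute 115, minute 120 to minute 150, minute 220 to minute 260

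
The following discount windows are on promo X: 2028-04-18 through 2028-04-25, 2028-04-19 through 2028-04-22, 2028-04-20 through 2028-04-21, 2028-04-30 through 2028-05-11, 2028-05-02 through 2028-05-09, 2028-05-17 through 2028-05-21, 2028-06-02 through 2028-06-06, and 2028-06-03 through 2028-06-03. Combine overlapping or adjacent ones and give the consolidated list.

2028-04-18 through 2028-04-25, 2028-04-30 through 2028-05-11, 2028-05-17 through 2028-05-21, 2028-06-02 through 2028-06-06

2028-04-19 through 2028-04-22 overlaps/touches 2028-04-18 through 2028-04-25 → extend to 2028-04-18 through 2028-04-25.
2028-04-20 through 2028-04-21 overlaps/touches 2028-04-18 through 2028-04-25 → extend to 2028-04-18 through 2028-04-25.
2028-04-30 through 2028-05-11 is disjoint → start new block.
2028-05-02 through 2028-05-09 overlaps/touches 2028-04-30 through 2028-05-11 → extend to 2028-04-30 through 2028-05-11.
2028-05-17 through 2028-05-21 is disjoint → start new block.
2028-06-02 through 2028-06-06 is disjoint → start new block.
2028-06-03 through 2028-06-03 overlaps/touches 2028-06-02 through 2028-06-06 → extend to 2028-06-02 through 2028-06-06.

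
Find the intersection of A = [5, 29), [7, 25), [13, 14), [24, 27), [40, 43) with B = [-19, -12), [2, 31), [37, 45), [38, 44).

Merge the first list: [5, 29), [40, 43).
Merge the second list: [-19, -12), [2, 31), [37, 45).
[5, 29) meets the second set on [5, 29).
[40, 43) meets the second set on [40, 43).

[5, 29) ∪ [40, 43)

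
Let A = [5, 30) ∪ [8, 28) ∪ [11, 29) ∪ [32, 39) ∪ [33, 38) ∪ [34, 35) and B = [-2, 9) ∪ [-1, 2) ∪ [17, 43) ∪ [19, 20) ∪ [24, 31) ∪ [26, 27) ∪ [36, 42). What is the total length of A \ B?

Merge the first list: [5, 30), [32, 39).
Merge the second list: [-2, 9), [17, 43).
A \ B = [9, 17).
Total: 8.

8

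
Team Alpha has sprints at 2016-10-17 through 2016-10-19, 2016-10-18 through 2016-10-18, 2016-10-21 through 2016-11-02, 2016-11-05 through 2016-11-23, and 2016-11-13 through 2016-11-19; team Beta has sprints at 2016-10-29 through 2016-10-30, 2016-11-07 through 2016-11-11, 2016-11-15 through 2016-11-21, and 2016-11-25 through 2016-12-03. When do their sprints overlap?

A, merged: 2016-10-17 through 2016-10-19, 2016-10-21 through 2016-11-02, 2016-11-05 through 2016-11-23.
2016-10-17 through 2016-10-19 falls entirely outside B.
2016-10-21 through 2016-11-02 overlaps B on 2016-10-29 through 2016-10-30.
2016-11-05 through 2016-11-23 overlaps B on 2016-11-07 through 2016-11-11, 2016-11-15 through 2016-11-21.

2016-10-29 through 2016-10-30, 2016-11-07 through 2016-11-11, 2016-11-15 through 2016-11-21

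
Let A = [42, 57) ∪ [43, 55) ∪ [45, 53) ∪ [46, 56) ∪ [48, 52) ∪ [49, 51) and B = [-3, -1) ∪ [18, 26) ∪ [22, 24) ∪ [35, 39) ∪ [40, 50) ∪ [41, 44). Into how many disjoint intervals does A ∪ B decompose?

4

First set merges to [42, 57).
Second set merges to [-3, -1), [18, 26), [35, 39), [40, 50).
A ∪ B = [-3, -1), [18, 26), [35, 39), [40, 57).
That is 4 disjoint pieces.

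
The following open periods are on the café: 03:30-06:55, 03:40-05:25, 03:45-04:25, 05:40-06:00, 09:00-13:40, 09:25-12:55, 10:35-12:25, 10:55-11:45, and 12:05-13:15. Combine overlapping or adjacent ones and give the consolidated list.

03:30-06:55, 09:00-13:40

03:40-05:25 overlaps/touches 03:30-06:55 → extend to 03:30-06:55.
03:45-04:25 overlaps/touches 03:30-06:55 → extend to 03:30-06:55.
05:40-06:00 overlaps/touches 03:30-06:55 → extend to 03:30-06:55.
09:00-13:40 is disjoint → start new block.
09:25-12:55 overlaps/touches 09:00-13:40 → extend to 09:00-13:40.
10:35-12:25 overlaps/touches 09:00-13:40 → extend to 09:00-13:40.
10:55-11:45 overlaps/touches 09:00-13:40 → extend to 09:00-13:40.
12:05-13:15 overlaps/touches 09:00-13:40 → extend to 09:00-13:40.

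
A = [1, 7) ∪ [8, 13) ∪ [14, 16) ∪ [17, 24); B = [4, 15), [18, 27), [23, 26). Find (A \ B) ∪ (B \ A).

Second set merges to [4, 15), [18, 27).
A \ B = [1, 4), [15, 16), [17, 18).
B \ A = [7, 8), [13, 14), [24, 27).
Union of the two gives the symmetric difference.

[1, 4) ∪ [7, 8) ∪ [13, 14) ∪ [15, 16) ∪ [17, 18) ∪ [24, 27)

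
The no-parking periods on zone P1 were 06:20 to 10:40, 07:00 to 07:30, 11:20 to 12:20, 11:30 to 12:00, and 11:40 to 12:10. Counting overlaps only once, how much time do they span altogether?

5 h 20 min

Merged: 06:20-10:40, 11:20-12:20.
Lengths: 4 h 20 min + 1 h = 5 h 20 min.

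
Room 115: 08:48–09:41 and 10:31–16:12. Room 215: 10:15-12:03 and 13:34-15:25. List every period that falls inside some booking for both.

08:48–09:41 meets no B interval.
10:31–16:12 ∩ B → 10:31–12:03, 13:34–15:25.

10:31–12:03, 13:34–15:25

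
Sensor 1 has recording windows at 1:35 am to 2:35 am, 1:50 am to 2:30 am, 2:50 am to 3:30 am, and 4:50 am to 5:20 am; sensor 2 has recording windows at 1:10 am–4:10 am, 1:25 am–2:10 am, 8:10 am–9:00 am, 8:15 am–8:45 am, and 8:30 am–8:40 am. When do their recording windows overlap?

Merge the first list: 1:35 am-2:35 am, 2:50 am-3:30 am, 4:50 am-5:20 am.
Merge the second list: 1:10 am-4:10 am, 8:10 am-9:00 am.
1:35 am-2:35 am overlaps B on 1:35 am-2:35 am.
2:50 am-3:30 am overlaps B on 2:50 am-3:30 am.
4:50 am-5:20 am falls entirely outside B.

1:35 am-2:35 am, 2:50 am-3:30 am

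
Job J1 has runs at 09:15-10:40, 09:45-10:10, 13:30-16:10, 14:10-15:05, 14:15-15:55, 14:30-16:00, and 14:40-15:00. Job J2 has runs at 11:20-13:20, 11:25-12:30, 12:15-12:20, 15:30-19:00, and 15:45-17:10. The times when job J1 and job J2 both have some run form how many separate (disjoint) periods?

First set merges to 09:15–10:40, 13:30–16:10.
Second set merges to 11:20–13:20, 15:30–19:00.
A ∩ B = 15:30–16:10.
That is 1 disjoint piece.

1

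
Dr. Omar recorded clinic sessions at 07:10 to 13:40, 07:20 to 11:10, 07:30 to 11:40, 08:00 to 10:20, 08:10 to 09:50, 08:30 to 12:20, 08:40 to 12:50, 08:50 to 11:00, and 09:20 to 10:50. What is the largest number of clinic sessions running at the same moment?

9

At 09:20, 9 of the intervals are simultaneously active.
No point has more.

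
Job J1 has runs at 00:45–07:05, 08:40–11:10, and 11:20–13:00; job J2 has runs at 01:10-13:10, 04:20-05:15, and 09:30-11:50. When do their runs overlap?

01:10–07:05, 08:40–11:10, 11:20–13:00

Second set merges to 01:10–13:10.
00:45–07:05 meets the second set on 01:10–07:05.
08:40–11:10 meets the second set on 08:40–11:10.
11:20–13:00 meets the second set on 11:20–13:00.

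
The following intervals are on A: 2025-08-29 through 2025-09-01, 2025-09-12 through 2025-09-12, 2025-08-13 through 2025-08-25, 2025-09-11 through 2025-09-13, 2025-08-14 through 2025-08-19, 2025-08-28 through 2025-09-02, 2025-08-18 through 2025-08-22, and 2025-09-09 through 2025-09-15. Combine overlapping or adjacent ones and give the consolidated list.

Sort by start: 2025-08-13 through 2025-08-25, 2025-08-14 through 2025-08-19, 2025-08-18 through 2025-08-22, 2025-08-28 through 2025-09-02, 2025-08-29 through 2025-09-01, 2025-09-09 through 2025-09-15, 2025-09-11 through 2025-09-13, 2025-09-12 through 2025-09-12.
2025-08-14 through 2025-08-19 overlaps/touches 2025-08-13 through 2025-08-25 → extend to 2025-08-13 through 2025-08-25.
2025-08-18 through 2025-08-22 overlaps/touches 2025-08-13 through 2025-08-25 → extend to 2025-08-13 through 2025-08-25.
2025-08-28 through 2025-09-02 is disjoint → start new block.
2025-08-29 through 2025-09-01 overlaps/touches 2025-08-28 through 2025-09-02 → extend to 2025-08-28 through 2025-09-02.
2025-09-09 through 2025-09-15 is disjoint → start new block.
2025-09-11 through 2025-09-13 overlaps/touches 2025-09-09 through 2025-09-15 → extend to 2025-09-09 through 2025-09-15.
2025-09-12 through 2025-09-12 overlaps/touches 2025-09-09 through 2025-09-15 → extend to 2025-09-09 through 2025-09-15.

2025-08-13 through 2025-08-25, 2025-08-28 through 2025-09-02, 2025-09-09 through 2025-09-15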